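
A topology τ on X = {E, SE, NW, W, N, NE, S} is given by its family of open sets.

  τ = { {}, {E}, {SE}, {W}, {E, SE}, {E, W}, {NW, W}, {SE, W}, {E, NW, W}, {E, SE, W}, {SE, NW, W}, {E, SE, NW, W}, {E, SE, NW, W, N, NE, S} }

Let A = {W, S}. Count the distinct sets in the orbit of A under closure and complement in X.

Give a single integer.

X∖A={E, SE, NW, N, NE}, int(X∖A)={E, SE}, hence cl(A)={NW, W, N, NE, S}
Orbit (k=closure, c=complement):
  1. A     = {W, S}
  2. kA    = {NW, W, N, NE, S}
  3. cA    = {E, SE, NW, N, NE}
  4. ckA   = {E, SE}
  5. kcA   = {E, SE, NW, N, NE, S}
  6. kckA  = {E, SE, N, NE, S}
  7. ckcA  = {W}
  8. ckckA = {NW, W}
(closed under both — stop)

8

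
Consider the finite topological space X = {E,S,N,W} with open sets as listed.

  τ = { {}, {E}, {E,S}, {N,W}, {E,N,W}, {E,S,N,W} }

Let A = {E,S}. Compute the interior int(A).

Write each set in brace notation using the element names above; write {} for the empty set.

{E,S}

U open, U⊆A: {}, {E}, {E,S}. int(A) = ⋃ = {E,S}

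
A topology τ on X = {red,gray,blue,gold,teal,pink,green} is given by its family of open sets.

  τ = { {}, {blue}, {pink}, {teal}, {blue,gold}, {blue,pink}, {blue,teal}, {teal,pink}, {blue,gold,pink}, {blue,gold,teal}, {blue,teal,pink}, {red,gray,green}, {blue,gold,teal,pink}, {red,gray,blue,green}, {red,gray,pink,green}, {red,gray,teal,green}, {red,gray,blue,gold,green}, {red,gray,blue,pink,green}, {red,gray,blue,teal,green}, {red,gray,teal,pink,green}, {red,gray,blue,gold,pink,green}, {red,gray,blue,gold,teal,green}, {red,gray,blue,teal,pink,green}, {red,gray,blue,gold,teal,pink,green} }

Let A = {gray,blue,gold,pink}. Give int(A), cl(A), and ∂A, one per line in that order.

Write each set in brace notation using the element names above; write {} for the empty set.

open subsets of A: {}, {pink}, {blue}, {blue,gold}, {blue,pink}, {blue,gold,pink}; so int(A) = {blue,gold,pink}
closure: X∖int(X∖A) = X∖{teal} = {red,gray,blue,gold,pink,green}
∂A = {red,gray,blue,gold,pink,green} minus {blue,gold,pink} = {red,gray,green}

int(A) = {blue,gold,pink}
cl(A)  = {red,gray,blue,gold,pink,green}
∂A     = {red,gray,green}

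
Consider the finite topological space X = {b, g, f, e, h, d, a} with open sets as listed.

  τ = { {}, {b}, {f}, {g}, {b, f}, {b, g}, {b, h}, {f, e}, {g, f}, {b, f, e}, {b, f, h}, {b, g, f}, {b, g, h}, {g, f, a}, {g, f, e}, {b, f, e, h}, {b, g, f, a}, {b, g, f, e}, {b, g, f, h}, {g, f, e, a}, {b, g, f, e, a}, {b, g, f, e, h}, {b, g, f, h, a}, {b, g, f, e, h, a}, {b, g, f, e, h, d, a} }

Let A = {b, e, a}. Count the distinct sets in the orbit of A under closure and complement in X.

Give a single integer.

10

cl via duality: int({g, f, h, d}) = {g, f}, so X∖{g, f} = {b, e, h, d, a}
Write k for closure, c for complement:
  1. A     = {b, e, a}
  2. kA    = {b, e, h, d, a}
  3. cA    = {g, f, h, d}
  4. ckA   = {g, f}
  5. kcA   = {g, f, e, h, d, a}
  6. kckA  = {g, f, e, d, a}
  7. ckcA  = {b}
  8. ckckA = {b, h}
  9. kckcA = {b, h, d}
  10. ckckcA = {g, f, e, a}
applying k or c yields no new set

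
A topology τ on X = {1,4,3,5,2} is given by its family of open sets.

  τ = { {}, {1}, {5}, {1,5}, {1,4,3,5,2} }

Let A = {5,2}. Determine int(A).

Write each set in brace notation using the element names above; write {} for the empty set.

opens ⊆ A: {}, {5}; union → int = {5}

{5}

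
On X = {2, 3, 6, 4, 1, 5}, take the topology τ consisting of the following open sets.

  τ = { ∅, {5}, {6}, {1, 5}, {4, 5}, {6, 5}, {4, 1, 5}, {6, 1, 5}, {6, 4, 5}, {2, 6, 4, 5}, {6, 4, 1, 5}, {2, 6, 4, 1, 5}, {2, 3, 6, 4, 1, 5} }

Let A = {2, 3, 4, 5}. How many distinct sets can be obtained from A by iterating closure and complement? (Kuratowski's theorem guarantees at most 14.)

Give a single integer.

X∖A={6, 1}, int(X∖A)={6}, hence cl(A)={2, 3, 4, 1, 5}
Orbit (k=closure, c=complement):
  1. A     = {2, 3, 4, 5}
  2. kA    = {2, 3, 4, 1, 5}
  3. cA    = {6, 1}
  4. ckA   = {6}
  5. kcA   = {2, 3, 6, 1}
  6. kckA  = {2, 3, 6}
  7. ckcA  = {4, 5}
  8. ckckA = {4, 1, 5}
(closed under both — stop)

8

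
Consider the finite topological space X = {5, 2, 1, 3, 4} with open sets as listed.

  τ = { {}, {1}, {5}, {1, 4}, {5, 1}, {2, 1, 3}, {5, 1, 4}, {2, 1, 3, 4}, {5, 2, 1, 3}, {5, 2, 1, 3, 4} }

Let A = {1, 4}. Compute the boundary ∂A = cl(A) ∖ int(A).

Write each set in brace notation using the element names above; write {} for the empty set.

U open, U⊆A: {}, {1}, {1, 4}. int(A) = ⋃ = {1, 4}
X∖A={5, 2, 3}, int(X∖A)={5}, hence cl(A)={2, 1, 3, 4}
∂A: remove int from cl → {2, 3}

{2, 3}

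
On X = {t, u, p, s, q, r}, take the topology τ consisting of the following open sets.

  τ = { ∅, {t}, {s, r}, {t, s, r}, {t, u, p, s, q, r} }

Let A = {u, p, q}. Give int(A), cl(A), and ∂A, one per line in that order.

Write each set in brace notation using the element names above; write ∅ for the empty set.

opens ⊆ A: ∅; union → int = ∅
complement {t, s, r}; its interior {t, s, r}; cl(A) = X∖{t, s, r} = {u, p, q}
boundary = {u, p, q} ∖ ∅ = {u, p, q}

int(A) = ∅
cl(A)  = {u, p, q}
∂A     = {u, p, q}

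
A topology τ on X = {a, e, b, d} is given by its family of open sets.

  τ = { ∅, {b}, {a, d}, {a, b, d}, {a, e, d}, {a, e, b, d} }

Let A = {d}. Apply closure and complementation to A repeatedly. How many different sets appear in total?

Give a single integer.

complement {a, e, b}; its interior {b}; cl(A) = X∖{b} = {a, e, d}
With k = closure, c = complement:
  1. A     = {d}
  2. kA    = {a, e, d}
  3. cA    = {a, e, b}
  4. ckA   = {b}
  5. kcA   = {a, e, b, d}
  6. ckcA  = ∅
k, c of each give nothing new

6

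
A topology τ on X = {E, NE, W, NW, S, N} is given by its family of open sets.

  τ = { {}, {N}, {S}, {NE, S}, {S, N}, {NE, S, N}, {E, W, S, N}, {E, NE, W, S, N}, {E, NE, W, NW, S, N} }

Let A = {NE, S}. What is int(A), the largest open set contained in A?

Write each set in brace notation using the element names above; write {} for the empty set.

{NE, S}

opens ⊆ A: {}, {S}, {NE, S}; union → int = {NE, S}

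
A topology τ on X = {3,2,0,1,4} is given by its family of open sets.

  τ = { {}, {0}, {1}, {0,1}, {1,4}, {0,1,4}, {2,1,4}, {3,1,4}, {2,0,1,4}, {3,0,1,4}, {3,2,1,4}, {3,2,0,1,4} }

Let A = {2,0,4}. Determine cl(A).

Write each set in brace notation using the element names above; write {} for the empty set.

{3,2,0,4}

X∖A={3,1}, int(X∖A)={1}, hence cl(A)={3,2,0,4}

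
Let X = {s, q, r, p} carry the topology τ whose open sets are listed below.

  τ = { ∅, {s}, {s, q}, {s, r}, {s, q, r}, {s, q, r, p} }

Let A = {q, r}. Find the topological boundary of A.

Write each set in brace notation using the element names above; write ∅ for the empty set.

open subsets of A: ∅; so int(A) = ∅
closure: X∖int(X∖A) = X∖{s} = {q, r, p}
∂A = {q, r, p} minus ∅ = {q, r, p}

{q, r, p}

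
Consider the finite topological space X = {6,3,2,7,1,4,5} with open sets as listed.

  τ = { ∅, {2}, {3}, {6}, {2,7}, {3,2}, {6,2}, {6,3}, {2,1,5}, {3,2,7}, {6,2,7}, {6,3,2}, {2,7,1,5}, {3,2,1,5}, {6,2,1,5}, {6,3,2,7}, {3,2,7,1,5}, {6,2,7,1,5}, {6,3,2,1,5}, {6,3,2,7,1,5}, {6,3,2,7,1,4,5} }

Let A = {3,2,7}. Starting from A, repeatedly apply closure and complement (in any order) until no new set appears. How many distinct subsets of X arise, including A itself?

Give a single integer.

6

X∖A={6,1,4,5}, int(X∖A)={6}, hence cl(A)={3,2,7,1,4,5}
Orbit (k=closure, c=complement):
  1. A     = {3,2,7}
  2. kA    = {3,2,7,1,4,5}
  3. cA    = {6,1,4,5}
  4. ckA   = {6}
  5. kckA  = {6,4}
  6. ckckA = {3,2,7,1,5}
(closed under both — stop)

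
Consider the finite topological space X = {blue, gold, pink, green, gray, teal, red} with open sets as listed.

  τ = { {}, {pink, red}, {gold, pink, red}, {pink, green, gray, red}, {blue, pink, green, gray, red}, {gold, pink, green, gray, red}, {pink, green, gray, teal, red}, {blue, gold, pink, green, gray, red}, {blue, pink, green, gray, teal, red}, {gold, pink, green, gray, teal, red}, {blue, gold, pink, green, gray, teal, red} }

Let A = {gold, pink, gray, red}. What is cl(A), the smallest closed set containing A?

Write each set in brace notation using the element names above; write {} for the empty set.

cl via duality: int({blue, green, teal}) = {}, so X∖{} = {blue, gold, pink, green, gray, teal, red}

{blue, gold, pink, green, gray, teal, red}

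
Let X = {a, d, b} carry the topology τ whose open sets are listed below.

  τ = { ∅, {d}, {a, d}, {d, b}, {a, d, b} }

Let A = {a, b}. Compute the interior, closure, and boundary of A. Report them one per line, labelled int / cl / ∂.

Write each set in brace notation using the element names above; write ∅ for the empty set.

int(A) = ∅
cl(A)  = {a, b}
∂A     = {a, b}

interior: largest open inside A is ∅ (from ∅)
cl via duality: int({d}) = {d}, so X∖{d} = {a, b}
cl∖int = {a, b}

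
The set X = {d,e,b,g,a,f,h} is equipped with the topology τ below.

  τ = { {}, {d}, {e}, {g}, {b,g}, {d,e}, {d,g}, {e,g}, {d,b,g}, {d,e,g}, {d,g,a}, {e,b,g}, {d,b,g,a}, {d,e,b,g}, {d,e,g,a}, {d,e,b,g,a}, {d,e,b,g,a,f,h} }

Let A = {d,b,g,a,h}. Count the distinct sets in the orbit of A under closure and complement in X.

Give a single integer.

X∖A={e,f}, int(X∖A)={e}, hence cl(A)={d,b,g,a,f,h}
Orbit (k=closure, c=complement):
  1. A     = {d,b,g,a,h}
  2. kA    = {d,b,g,a,f,h}
  3. cA    = {e,f}
  4. ckA   = {e}
  5. kcA   = {e,f,h}
  6. ckcA  = {d,b,g,a}
(closed under both — stop)

6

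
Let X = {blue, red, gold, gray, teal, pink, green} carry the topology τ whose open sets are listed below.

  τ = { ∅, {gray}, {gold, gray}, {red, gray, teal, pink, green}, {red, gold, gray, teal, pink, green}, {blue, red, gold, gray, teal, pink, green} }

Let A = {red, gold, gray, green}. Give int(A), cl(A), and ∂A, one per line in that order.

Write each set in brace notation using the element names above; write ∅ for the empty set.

opens ⊆ A: ∅, {gray}, {gold, gray}; union → int = {gold, gray}
complement {blue, teal, pink}; its interior ∅; cl(A) = X∖∅ = {blue, red, gold, gray, teal, pink, green}
boundary = {blue, red, gold, gray, teal, pink, green} ∖ {gold, gray} = {blue, red, teal, pink, green}

int(A) = {gold, gray}
cl(A)  = {blue, red, gold, gray, teal, pink, green}
∂A     = {blue, red, teal, pink, green}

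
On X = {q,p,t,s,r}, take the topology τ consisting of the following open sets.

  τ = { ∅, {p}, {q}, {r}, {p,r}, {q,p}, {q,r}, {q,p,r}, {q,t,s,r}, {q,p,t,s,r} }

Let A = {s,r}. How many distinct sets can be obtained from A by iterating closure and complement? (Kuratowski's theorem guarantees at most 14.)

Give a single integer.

X∖A={q,p,t}, int(X∖A)={q,p}, hence cl(A)={t,s,r}
Orbit (k=closure, c=complement):
  1. A     = {s,r}
  2. kA    = {t,s,r}
  3. cA    = {q,p,t}
  4. ckA   = {q,p}
  5. kcA   = {q,p,t,s}
  6. ckcA  = {r}
(closed under both — stop)

6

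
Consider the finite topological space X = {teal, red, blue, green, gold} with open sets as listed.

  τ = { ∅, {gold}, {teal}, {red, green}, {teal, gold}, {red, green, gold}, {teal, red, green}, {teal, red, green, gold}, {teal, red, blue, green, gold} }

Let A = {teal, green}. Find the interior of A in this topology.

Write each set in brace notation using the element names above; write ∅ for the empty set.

opens ⊆ A: ∅, {teal}; union → int = {teal}

{teal}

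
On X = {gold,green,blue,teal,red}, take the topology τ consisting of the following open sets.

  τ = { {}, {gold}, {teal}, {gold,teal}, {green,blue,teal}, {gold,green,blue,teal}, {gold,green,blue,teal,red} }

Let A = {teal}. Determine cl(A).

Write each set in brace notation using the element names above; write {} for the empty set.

{green,blue,teal,red}

closure: X∖int(X∖A) = X∖{gold} = {green,blue,teal,red}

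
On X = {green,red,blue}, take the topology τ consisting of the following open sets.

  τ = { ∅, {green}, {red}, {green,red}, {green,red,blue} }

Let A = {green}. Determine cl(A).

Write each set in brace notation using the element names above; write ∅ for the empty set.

complement {red,blue}; its interior {red}; cl(A) = X∖{red} = {green,blue}

{green,blue}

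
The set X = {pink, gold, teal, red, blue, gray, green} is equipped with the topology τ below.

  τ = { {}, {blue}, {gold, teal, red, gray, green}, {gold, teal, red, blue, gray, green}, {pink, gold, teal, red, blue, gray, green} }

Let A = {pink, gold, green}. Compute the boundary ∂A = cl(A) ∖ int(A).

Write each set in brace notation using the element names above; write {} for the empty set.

{pink, gold, teal, red, gray, green}

interior: largest open inside A is {} (from {})
cl via duality: int({teal, red, blue, gray}) = {blue}, so X∖{blue} = {pink, gold, teal, red, gray, green}
cl∖int = {pink, gold, teal, red, gray, green}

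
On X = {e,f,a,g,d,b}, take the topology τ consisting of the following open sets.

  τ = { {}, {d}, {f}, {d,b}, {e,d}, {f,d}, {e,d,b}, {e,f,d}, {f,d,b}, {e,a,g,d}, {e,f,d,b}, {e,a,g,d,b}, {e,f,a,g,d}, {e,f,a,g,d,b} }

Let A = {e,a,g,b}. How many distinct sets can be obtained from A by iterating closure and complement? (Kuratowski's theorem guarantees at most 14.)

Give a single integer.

X∖A={f,d}, int(X∖A)={f,d}, hence cl(A)={e,a,g,b}
Orbit (k=closure, c=complement):
  1. A     = {e,a,g,b}
  2. cA    = {f,d}
  3. kcA   = {e,f,a,g,d,b}
  4. ckcA  = {}
(closed under both — stop)

4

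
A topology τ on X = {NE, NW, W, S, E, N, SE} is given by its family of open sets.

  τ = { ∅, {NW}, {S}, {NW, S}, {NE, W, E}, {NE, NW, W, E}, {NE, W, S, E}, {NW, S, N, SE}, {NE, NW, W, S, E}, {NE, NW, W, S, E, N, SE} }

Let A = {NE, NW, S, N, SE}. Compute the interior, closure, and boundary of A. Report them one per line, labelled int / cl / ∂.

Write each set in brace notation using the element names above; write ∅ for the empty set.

int(A) = {NW, S, N, SE}
cl(A)  = {NE, NW, W, S, E, N, SE}
∂A     = {NE, W, E}

U open, U⊆A: ∅, {S}, {NW}, {NW, S}, {NW, S, N, SE}. int(A) = ⋃ = {NW, S, N, SE}
X∖A={W, E}, int(X∖A)=∅, hence cl(A)={NE, NW, W, S, E, N, SE}
∂A: remove int from cl → {NE, W, E}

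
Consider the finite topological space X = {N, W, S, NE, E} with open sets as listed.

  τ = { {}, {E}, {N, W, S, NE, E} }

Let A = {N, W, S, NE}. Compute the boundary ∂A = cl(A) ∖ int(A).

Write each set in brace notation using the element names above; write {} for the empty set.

interior: largest open inside A is {} (from {})
cl via duality: int({E}) = {E}, so X∖{E} = {N, W, S, NE}
cl∖int = {N, W, S, NE}

{N, W, S, NE}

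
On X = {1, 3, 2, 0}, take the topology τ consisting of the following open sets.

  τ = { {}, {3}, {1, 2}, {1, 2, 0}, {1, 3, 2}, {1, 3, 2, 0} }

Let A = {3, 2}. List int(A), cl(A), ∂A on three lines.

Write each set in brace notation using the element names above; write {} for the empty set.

opens ⊆ A: {}, {3}; union → int = {3}
complement {1, 0}; its interior {}; cl(A) = X∖{} = {1, 3, 2, 0}
boundary = {1, 3, 2, 0} ∖ {3} = {1, 2, 0}

int(A) = {3}
cl(A)  = {1, 3, 2, 0}
∂A     = {1, 2, 0}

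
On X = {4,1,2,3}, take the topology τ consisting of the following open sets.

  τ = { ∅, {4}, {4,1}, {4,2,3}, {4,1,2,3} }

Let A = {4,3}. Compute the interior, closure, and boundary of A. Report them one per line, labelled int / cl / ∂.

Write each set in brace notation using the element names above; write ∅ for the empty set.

int(A) = {4}
cl(A)  = {4,1,2,3}
∂A     = {1,2,3}

open subsets of A: ∅, {4}; so int(A) = {4}
closure: X∖int(X∖A) = X∖∅ = {4,1,2,3}
∂A = {4,1,2,3} minus {4} = {1,2,3}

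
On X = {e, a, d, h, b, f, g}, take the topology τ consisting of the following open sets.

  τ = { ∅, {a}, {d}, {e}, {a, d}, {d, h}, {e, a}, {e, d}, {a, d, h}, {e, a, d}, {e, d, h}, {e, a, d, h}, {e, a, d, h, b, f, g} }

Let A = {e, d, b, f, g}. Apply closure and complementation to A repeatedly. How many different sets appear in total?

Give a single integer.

closure: X∖int(X∖A) = X∖{a} = {e, d, h, b, f, g}
Let k=closure and c=complement:
  1. A     = {e, d, b, f, g}
  2. kA    = {e, d, h, b, f, g}
  3. cA    = {a, h}
  4. ckA   = {a}
  5. kcA   = {a, h, b, f, g}
  6. kckA  = {a, b, f, g}
  7. ckcA  = {e, d}
  8. ckckA = {e, d, h}
— saturated at 8

8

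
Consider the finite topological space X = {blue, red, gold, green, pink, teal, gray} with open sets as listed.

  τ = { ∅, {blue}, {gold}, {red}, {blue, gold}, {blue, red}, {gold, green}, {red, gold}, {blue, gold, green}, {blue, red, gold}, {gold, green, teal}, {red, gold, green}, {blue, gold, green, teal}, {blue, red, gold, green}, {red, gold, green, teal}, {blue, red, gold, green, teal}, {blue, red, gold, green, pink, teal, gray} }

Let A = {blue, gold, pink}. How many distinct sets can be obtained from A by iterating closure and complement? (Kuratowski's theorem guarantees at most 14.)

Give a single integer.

8

closure: X∖int(X∖A) = X∖{red} = {blue, gold, green, pink, teal, gray}
Let k=closure and c=complement:
  1. A     = {blue, gold, pink}
  2. kA    = {blue, gold, green, pink, teal, gray}
  3. cA    = {red, green, teal, gray}
  4. ckA   = {red}
  5. kcA   = {red, green, pink, teal, gray}
  6. kckA  = {red, pink, gray}
  7. ckcA  = {blue, gold}
  8. ckckA = {blue, gold, green, teal}
— saturated at 8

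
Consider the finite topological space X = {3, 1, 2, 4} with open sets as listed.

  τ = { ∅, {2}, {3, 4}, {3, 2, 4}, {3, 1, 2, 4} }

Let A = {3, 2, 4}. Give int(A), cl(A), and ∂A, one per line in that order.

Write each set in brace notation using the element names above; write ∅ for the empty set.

U open, U⊆A: ∅, {2}, {3, 4}, {3, 2, 4}. int(A) = ⋃ = {3, 2, 4}
X∖A={1}, int(X∖A)=∅, hence cl(A)={3, 1, 2, 4}
∂A: remove int from cl → {1}

int(A) = {3, 2, 4}
cl(A)  = {3, 1, 2, 4}
∂A     = {1}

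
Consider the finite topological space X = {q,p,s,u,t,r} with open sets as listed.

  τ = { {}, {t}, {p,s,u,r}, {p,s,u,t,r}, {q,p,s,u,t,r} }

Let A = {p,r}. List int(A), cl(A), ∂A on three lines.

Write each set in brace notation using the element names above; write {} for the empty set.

open subsets of A: {}; so int(A) = {}
closure: X∖int(X∖A) = X∖{t} = {q,p,s,u,r}
∂A = {q,p,s,u,r} minus {} = {q,p,s,u,r}

int(A) = {}
cl(A)  = {q,p,s,u,r}
∂A     = {q,p,s,u,r}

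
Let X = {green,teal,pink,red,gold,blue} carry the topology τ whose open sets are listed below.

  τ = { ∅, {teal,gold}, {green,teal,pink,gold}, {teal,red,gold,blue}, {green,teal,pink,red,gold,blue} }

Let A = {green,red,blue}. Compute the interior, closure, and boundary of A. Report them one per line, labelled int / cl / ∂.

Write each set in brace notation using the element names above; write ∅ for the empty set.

int(A) = ∅
cl(A)  = {green,pink,red,blue}
∂A     = {green,pink,red,blue}

interior: largest open inside A is ∅ (from ∅)
cl via duality: int({teal,pink,gold}) = {teal,gold}, so X∖{teal,gold} = {green,pink,red,blue}
cl∖int = {green,pink,red,blue}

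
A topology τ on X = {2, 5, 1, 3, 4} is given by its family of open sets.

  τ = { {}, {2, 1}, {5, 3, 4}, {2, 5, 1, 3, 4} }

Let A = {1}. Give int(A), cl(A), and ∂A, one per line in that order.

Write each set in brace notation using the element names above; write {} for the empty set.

open subsets of A: {}; so int(A) = {}
closure: X∖int(X∖A) = X∖{5, 3, 4} = {2, 1}
∂A = {2, 1} minus {} = {2, 1}

int(A) = {}
cl(A)  = {2, 1}
∂A     = {2, 1}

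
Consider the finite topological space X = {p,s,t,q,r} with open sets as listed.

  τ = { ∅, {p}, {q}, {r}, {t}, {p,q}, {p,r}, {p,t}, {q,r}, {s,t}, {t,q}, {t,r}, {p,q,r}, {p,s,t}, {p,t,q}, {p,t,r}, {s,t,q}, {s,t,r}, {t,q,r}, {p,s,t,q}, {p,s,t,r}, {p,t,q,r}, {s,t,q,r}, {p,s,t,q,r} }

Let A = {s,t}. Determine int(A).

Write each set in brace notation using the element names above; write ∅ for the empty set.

{s,t}

U open, U⊆A: ∅, {t}, {s,t}. int(A) = ⋃ = {s,t}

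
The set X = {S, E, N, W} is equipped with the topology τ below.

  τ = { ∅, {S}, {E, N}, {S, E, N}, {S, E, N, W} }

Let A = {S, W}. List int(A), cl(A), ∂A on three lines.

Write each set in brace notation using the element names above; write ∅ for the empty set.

U open, U⊆A: ∅, {S}. int(A) = ⋃ = {S}
X∖A={E, N}, int(X∖A)={E, N}, hence cl(A)={S, W}
∂A: remove int from cl → {W}

int(A) = {S}
cl(A)  = {S, W}
∂A     = {W}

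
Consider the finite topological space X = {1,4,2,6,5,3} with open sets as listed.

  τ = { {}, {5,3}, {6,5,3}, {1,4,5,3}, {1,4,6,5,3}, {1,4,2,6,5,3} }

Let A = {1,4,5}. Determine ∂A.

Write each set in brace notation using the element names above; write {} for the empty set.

interior: largest open inside A is {} (from {})
cl via duality: int({2,6,3}) = {}, so X∖{} = {1,4,2,6,5,3}
cl∖int = {1,4,2,6,5,3}

{1,4,2,6,5,3}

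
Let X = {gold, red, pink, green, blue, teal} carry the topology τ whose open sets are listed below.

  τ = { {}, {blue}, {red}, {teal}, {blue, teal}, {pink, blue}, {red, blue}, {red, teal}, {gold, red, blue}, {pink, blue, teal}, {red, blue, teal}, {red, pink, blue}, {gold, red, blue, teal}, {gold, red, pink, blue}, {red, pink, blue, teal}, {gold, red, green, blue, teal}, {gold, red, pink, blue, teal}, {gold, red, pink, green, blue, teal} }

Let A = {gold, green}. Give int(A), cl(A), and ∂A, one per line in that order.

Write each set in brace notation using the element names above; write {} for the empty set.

open subsets of A: {}; so int(A) = {}
closure: X∖int(X∖A) = X∖{red, pink, blue, teal} = {gold, green}
∂A = {gold, green} minus {} = {gold, green}

int(A) = {}
cl(A)  = {gold, green}
∂A     = {gold, green}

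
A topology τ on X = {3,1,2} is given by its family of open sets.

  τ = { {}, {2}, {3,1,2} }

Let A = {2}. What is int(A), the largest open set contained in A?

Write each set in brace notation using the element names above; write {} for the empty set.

{2}

open subsets of A: {}, {2}; so int(A) = {2}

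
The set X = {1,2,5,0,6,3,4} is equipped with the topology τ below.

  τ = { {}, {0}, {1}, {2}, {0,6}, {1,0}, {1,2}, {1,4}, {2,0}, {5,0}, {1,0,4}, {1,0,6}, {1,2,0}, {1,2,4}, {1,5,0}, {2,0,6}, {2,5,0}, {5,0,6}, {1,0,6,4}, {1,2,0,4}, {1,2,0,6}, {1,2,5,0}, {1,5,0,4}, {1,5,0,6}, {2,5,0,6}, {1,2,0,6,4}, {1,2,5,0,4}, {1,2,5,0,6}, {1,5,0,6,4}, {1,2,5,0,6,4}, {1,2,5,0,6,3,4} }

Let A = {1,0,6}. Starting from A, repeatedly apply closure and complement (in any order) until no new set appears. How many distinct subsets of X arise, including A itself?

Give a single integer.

6

complement {2,5,3,4}; its interior {2}; cl(A) = X∖{2} = {1,5,0,6,3,4}
With k = closure, c = complement:
  1. A     = {1,0,6}
  2. kA    = {1,5,0,6,3,4}
  3. cA    = {2,5,3,4}
  4. ckA   = {2}
  5. kckA  = {2,3}
  6. ckckA = {1,5,0,6,4}
k, c of each give nothing new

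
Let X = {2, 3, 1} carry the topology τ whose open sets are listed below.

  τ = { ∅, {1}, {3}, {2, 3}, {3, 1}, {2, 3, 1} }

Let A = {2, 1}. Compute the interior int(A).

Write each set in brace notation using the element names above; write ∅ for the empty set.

{1}

opens ⊆ A: ∅, {1}; union → int = {1}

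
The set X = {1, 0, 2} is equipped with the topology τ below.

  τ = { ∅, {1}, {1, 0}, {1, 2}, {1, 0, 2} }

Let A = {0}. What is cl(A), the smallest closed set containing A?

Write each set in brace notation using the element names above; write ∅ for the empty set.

{0}

cl via duality: int({1, 2}) = {1, 2}, so X∖{1, 2} = {0}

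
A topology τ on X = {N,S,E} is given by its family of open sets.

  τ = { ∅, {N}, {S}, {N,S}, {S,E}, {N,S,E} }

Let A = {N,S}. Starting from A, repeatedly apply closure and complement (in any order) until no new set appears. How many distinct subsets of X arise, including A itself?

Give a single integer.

4

X∖A={E}, int(X∖A)=∅, hence cl(A)={N,S,E}
Orbit (k=closure, c=complement):
  1. A     = {N,S}
  2. kA    = {N,S,E}
  3. cA    = {E}
  4. ckA   = ∅
(closed under both — stop)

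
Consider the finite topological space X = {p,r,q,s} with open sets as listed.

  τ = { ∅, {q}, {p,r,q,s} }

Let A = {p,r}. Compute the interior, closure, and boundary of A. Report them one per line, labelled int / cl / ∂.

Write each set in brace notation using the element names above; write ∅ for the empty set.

int(A) = ∅
cl(A)  = {p,r,s}
∂A     = {p,r,s}

interior: largest open inside A is ∅ (from ∅)
cl via duality: int({q,s}) = {q}, so X∖{q} = {p,r,s}
cl∖int = {p,r,s}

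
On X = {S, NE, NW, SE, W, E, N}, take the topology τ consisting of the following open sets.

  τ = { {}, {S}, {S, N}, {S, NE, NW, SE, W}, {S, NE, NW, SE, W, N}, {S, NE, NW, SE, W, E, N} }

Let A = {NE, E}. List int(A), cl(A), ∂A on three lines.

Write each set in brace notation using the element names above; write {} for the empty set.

interior: largest open inside A is {} (from {})
cl via duality: int({S, NW, SE, W, N}) = {S, N}, so X∖{S, N} = {NE, NW, SE, W, E}
cl∖int = {NE, NW, SE, W, E}

int(A) = {}
cl(A)  = {NE, NW, SE, W, E}
∂A     = {NE, NW, SE, W, E}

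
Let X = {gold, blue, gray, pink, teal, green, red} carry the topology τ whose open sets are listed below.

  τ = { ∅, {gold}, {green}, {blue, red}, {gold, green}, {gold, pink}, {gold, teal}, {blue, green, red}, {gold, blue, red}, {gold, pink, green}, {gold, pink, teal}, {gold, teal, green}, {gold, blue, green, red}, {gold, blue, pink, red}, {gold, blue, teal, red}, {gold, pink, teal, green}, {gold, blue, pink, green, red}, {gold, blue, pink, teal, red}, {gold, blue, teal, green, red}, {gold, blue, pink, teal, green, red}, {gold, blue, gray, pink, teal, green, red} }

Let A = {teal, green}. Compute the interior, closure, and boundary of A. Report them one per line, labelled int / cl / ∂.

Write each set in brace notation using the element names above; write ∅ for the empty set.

int(A) = {green}
cl(A)  = {gray, teal, green}
∂A     = {gray, teal}

U open, U⊆A: ∅, {green}. int(A) = ⋃ = {green}
X∖A={gold, blue, gray, pink, red}, int(X∖A)={gold, blue, pink, red}, hence cl(A)={gray, teal, green}
∂A: remove int from cl → {gray, teal}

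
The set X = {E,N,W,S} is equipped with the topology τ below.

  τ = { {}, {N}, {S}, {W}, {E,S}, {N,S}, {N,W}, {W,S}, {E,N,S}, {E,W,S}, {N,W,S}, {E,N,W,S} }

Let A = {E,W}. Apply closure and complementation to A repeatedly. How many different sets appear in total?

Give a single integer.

X∖A={N,S}, int(X∖A)={N,S}, hence cl(A)={E,W}
Orbit (k=closure, c=complement):
  1. A     = {E,W}
  2. cA    = {N,S}
  3. kcA   = {E,N,S}
  4. ckcA  = {W}
(closed under both — stop)

4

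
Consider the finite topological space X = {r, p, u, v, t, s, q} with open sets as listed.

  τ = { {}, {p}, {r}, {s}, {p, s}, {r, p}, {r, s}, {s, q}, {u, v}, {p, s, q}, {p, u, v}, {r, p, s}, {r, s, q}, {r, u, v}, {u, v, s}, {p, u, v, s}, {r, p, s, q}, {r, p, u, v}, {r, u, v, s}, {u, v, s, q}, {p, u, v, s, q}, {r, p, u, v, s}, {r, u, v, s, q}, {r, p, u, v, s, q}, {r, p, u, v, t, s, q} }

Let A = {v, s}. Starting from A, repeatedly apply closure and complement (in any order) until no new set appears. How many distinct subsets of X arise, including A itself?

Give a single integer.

12

X∖A={r, p, u, t, q}, int(X∖A)={r, p}, hence cl(A)={u, v, t, s, q}
Orbit (k=closure, c=complement):
  1. A     = {v, s}
  2. kA    = {u, v, t, s, q}
  3. cA    = {r, p, u, t, q}
  4. ckA   = {r, p}
  5. kcA   = {r, p, u, v, t, q}
  6. kckA  = {r, p, t}
  7. ckcA  = {s}
  8. ckckA = {u, v, s, q}
  9. kckcA = {t, s, q}
  10. ckckcA = {r, p, u, v}
  11. kckckcA = {r, p, u, v, t}
  12. ckckckcA = {s, q}
(closed under both — stop)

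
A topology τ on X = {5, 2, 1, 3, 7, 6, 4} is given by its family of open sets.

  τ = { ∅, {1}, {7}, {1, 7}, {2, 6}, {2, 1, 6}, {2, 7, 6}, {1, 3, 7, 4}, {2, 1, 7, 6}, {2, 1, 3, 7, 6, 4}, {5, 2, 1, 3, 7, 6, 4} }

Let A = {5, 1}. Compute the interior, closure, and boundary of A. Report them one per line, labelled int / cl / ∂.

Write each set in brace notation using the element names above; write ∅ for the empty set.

open subsets of A: ∅, {1}; so int(A) = {1}
closure: X∖int(X∖A) = X∖{2, 7, 6} = {5, 1, 3, 4}
∂A = {5, 1, 3, 4} minus {1} = {5, 3, 4}

int(A) = {1}
cl(A)  = {5, 1, 3, 4}
∂A     = {5, 3, 4}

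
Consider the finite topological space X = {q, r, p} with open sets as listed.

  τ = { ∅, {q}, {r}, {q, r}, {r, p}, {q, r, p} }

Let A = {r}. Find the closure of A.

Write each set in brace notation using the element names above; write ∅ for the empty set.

{r, p}

complement {q, p}; its interior {q}; cl(A) = X∖{q} = {r, p}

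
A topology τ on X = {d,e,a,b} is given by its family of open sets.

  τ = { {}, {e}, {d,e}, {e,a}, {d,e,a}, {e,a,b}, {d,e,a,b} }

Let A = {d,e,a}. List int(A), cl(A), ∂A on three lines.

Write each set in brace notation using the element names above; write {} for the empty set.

int(A) = {d,e,a}
cl(A)  = {d,e,a,b}
∂A     = {b}

U open, U⊆A: {}, {e}, {e,a}, {d,e}, {d,e,a}. int(A) = ⋃ = {d,e,a}
X∖A={b}, int(X∖A)={}, hence cl(A)={d,e,a,b}
∂A: remove int from cl → {b}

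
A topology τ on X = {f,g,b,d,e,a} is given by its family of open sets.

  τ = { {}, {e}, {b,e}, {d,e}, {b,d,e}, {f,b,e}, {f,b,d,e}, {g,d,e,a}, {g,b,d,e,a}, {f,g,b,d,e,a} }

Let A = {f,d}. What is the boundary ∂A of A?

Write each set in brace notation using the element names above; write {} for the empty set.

{f,g,d,a}

U open, U⊆A: {}. int(A) = ⋃ = {}
X∖A={g,b,e,a}, int(X∖A)={b,e}, hence cl(A)={f,g,d,a}
∂A: remove int from cl → {f,g,d,a}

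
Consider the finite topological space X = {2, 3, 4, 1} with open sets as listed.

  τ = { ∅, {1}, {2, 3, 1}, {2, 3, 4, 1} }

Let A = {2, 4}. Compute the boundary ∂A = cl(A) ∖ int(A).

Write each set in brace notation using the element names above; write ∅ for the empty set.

open subsets of A: ∅; so int(A) = ∅
closure: X∖int(X∖A) = X∖{1} = {2, 3, 4}
∂A = {2, 3, 4} minus ∅ = {2, 3, 4}

{2, 3, 4}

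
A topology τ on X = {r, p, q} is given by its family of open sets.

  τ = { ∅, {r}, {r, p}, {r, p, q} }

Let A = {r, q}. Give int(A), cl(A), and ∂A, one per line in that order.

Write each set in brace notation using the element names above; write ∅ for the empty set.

int(A) = {r}
cl(A)  = {r, p, q}
∂A     = {p, q}

opens ⊆ A: ∅, {r}; union → int = {r}
complement {p}; its interior ∅; cl(A) = X∖∅ = {r, p, q}
boundary = {r, p, q} ∖ {r} = {p, q}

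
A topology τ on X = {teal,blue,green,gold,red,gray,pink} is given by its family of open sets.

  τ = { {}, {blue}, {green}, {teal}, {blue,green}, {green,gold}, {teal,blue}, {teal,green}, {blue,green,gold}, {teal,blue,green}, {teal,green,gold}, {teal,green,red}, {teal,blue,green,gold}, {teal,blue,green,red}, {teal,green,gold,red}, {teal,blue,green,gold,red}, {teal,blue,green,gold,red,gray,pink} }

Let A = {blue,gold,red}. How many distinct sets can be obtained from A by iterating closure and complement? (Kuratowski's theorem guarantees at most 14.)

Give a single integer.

8

X∖A={teal,green,gray,pink}, int(X∖A)={teal,green}, hence cl(A)={blue,gold,red,gray,pink}
Orbit (k=closure, c=complement):
  1. A     = {blue,gold,red}
  2. kA    = {blue,gold,red,gray,pink}
  3. cA    = {teal,green,gray,pink}
  4. ckA   = {teal,green}
  5. kcA   = {teal,green,gold,red,gray,pink}
  6. ckcA  = {blue}
  7. kckcA = {blue,gray,pink}
  8. ckckcA = {teal,green,gold,red}
(closed under both — stop)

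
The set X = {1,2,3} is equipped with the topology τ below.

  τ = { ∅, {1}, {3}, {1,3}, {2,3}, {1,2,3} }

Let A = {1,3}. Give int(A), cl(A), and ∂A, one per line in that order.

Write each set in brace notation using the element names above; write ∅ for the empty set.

opens ⊆ A: ∅, {3}, {1}, {1,3}; union → int = {1,3}
complement {2}; its interior ∅; cl(A) = X∖∅ = {1,2,3}
boundary = {1,2,3} ∖ {1,3} = {2}

int(A) = {1,3}
cl(A)  = {1,2,3}
∂A     = {2}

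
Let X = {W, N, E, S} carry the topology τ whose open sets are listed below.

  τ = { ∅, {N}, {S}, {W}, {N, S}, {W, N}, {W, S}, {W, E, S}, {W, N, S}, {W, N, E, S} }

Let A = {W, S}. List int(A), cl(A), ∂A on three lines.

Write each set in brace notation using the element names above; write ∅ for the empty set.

interior: largest open inside A is {W, S} (from ∅, {S}, {W}, {W, S})
cl via duality: int({N, E}) = {N}, so X∖{N} = {W, E, S}
cl∖int = {E}

int(A) = {W, S}
cl(A)  = {W, E, S}
∂A     = {E}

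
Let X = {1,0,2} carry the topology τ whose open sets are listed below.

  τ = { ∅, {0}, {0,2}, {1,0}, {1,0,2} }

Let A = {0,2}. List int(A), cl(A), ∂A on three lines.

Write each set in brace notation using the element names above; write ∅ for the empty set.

int(A) = {0,2}
cl(A)  = {1,0,2}
∂A     = {1}

opens ⊆ A: ∅, {0}, {0,2}; union → int = {0,2}
complement {1}; its interior ∅; cl(A) = X∖∅ = {1,0,2}
boundary = {1,0,2} ∖ {0,2} = {1}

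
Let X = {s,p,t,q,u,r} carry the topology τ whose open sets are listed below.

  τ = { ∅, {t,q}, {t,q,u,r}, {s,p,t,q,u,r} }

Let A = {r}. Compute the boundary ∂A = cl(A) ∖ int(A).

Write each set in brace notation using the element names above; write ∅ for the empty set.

opens ⊆ A: ∅; union → int = ∅
complement {s,p,t,q,u}; its interior {t,q}; cl(A) = X∖{t,q} = {s,p,u,r}
boundary = {s,p,u,r} ∖ ∅ = {s,p,u,r}

{s,p,u,r}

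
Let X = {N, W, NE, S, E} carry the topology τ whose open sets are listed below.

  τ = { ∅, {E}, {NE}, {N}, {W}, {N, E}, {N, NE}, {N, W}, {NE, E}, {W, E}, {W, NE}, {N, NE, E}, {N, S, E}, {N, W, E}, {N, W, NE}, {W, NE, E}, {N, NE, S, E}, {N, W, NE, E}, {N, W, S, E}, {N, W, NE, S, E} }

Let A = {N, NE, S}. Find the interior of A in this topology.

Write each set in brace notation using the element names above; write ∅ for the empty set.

{N, NE}

interior: largest open inside A is {N, NE} (from ∅, {N}, {NE}, {N, NE})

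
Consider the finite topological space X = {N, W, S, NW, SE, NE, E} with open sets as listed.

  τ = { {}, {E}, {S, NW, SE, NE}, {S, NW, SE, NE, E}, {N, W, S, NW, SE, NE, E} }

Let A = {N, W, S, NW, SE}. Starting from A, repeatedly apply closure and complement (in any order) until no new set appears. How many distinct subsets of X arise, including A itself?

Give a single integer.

complement {NE, E}; its interior {E}; cl(A) = X∖{E} = {N, W, S, NW, SE, NE}
With k = closure, c = complement:
  1. A     = {N, W, S, NW, SE}
  2. kA    = {N, W, S, NW, SE, NE}
  3. cA    = {NE, E}
  4. ckA   = {E}
  5. kcA   = {N, W, S, NW, SE, NE, E}
  6. kckA  = {N, W, E}
  7. ckcA  = {}
  8. ckckA = {S, NW, SE, NE}
k, c of each give nothing new

8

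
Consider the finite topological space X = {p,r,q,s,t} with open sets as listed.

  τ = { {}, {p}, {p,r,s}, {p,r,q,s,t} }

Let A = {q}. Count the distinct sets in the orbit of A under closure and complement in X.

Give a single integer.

6

complement {p,r,s,t}; its interior {p,r,s}; cl(A) = X∖{p,r,s} = {q,t}
With k = closure, c = complement:
  1. A     = {q}
  2. kA    = {q,t}
  3. cA    = {p,r,s,t}
  4. ckA   = {p,r,s}
  5. kcA   = {p,r,q,s,t}
  6. ckcA  = {}
k, c of each give nothing new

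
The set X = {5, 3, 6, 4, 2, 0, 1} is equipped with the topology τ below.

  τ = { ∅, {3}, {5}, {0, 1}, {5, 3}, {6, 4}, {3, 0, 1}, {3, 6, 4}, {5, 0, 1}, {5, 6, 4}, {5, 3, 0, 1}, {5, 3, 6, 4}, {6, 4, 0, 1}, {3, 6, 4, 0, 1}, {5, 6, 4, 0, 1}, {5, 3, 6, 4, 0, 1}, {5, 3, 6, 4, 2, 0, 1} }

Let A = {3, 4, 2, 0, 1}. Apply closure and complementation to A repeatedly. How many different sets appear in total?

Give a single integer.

10

cl via duality: int({5, 6}) = {5}, so X∖{5} = {3, 6, 4, 2, 0, 1}
Write k for closure, c for complement:
  1. A     = {3, 4, 2, 0, 1}
  2. kA    = {3, 6, 4, 2, 0, 1}
  3. cA    = {5, 6}
  4. ckA   = {5}
  5. kcA   = {5, 6, 4, 2}
  6. kckA  = {5, 2}
  7. ckcA  = {3, 0, 1}
  8. ckckA = {3, 6, 4, 0, 1}
  9. kckcA = {3, 2, 0, 1}
  10. ckckcA = {5, 6, 4}
applying k or c yields no new set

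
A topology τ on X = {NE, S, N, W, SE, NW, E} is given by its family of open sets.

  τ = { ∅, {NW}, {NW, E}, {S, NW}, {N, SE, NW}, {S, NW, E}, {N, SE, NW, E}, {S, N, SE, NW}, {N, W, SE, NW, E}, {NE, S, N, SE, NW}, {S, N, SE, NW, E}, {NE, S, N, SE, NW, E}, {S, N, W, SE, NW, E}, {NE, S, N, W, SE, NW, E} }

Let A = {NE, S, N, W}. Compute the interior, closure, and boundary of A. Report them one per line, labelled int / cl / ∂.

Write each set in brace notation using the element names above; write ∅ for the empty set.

U open, U⊆A: ∅. int(A) = ⋃ = ∅
X∖A={SE, NW, E}, int(X∖A)={NW, E}, hence cl(A)={NE, S, N, W, SE}
∂A: remove int from cl → {NE, S, N, W, SE}

int(A) = ∅
cl(A)  = {NE, S, N, W, SE}
∂A     = {NE, S, N, W, SE}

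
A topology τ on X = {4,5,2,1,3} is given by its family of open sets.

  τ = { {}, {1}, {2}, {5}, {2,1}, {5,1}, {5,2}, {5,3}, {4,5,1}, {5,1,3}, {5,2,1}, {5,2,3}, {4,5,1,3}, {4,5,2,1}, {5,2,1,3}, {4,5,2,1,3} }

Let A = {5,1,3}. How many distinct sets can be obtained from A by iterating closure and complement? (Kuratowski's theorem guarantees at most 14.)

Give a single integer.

4

cl via duality: int({4,2}) = {2}, so X∖{2} = {4,5,1,3}
Write k for closure, c for complement:
  1. A     = {5,1,3}
  2. kA    = {4,5,1,3}
  3. cA    = {4,2}
  4. ckA   = {2}
applying k or c yields no new set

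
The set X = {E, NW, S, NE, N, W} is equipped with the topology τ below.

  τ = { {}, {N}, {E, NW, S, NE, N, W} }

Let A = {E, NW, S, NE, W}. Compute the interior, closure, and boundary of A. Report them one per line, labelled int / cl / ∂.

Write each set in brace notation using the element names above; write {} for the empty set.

opens ⊆ A: {}; union → int = {}
complement {N}; its interior {N}; cl(A) = X∖{N} = {E, NW, S, NE, W}
boundary = {E, NW, S, NE, W} ∖ {} = {E, NW, S, NE, W}

int(A) = {}
cl(A)  = {E, NW, S, NE, W}
∂A     = {E, NW, S, NE, W}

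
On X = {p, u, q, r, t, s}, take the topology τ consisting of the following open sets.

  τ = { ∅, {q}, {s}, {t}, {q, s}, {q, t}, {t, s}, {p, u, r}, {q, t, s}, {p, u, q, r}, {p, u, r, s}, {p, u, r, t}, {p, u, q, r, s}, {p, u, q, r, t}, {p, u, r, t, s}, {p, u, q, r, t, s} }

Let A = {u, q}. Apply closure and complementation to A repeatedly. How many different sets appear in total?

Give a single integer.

cl via duality: int({p, r, t, s}) = {t, s}, so X∖{t, s} = {p, u, q, r}
Write k for closure, c for complement:
  1. A     = {u, q}
  2. kA    = {p, u, q, r}
  3. cA    = {p, r, t, s}
  4. ckA   = {t, s}
  5. kcA   = {p, u, r, t, s}
  6. ckcA  = {q}
applying k or c yields no new set

6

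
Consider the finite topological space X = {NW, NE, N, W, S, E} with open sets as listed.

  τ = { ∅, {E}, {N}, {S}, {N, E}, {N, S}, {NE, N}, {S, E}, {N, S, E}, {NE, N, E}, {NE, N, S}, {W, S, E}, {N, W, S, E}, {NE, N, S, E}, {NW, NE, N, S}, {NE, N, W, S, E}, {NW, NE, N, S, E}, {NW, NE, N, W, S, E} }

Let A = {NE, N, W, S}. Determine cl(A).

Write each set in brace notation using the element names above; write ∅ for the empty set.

{NW, NE, N, W, S}

cl via duality: int({NW, E}) = {E}, so X∖{E} = {NW, NE, N, W, S}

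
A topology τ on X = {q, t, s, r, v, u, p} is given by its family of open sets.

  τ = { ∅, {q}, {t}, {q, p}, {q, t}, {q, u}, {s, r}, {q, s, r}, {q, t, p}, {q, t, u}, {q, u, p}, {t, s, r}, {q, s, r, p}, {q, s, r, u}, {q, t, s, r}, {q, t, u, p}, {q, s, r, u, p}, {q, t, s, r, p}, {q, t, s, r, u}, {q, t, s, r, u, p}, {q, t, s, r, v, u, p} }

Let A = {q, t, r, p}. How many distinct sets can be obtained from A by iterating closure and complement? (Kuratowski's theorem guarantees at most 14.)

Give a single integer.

10

complement {s, v, u}; its interior ∅; cl(A) = X∖∅ = {q, t, s, r, v, u, p}
With k = closure, c = complement:
  1. A     = {q, t, r, p}
  2. kA    = {q, t, s, r, v, u, p}
  3. cA    = {s, v, u}
  4. ckA   = ∅
  5. kcA   = {s, r, v, u}
  6. ckcA  = {q, t, p}
  7. kckcA = {q, t, v, u, p}
  8. ckckcA = {s, r}
  9. kckckcA = {s, r, v}
  10. ckckckcA = {q, t, u, p}
k, c of each give nothing new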